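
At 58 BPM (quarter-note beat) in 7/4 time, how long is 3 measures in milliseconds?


Working:
Quarter-note beat duration = 60000 / 58 ms
Beats per measure (7/4) = 7
One measure = 7 × 60000 / 58 = 420000 / 58 ms
3 measures = 3 × 420000 / 58 = 1260000 / 58
= 21724.1 ms


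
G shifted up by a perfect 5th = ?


perfect 5th: 5 letter names, 7 semitones
Letter: G + 4 → D
Pitch: G + 7 semitones, spelled as a D → D
= D


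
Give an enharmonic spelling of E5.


Working:
Enharmonic notes sound the same pitch but are spelled with different letter names
E and D## name the same pitch class
= D##5


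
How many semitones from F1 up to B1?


Let's work it out.
Absolute semitone position = octave×12 + chromatic position
F1: 1×12 + 5 = 17
B1: 1×12 + 11 = 23
Difference = 23 - 17 = 6
= 6 semitones


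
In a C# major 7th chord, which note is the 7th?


Working:
Major 7th chord = root + major 3rd + perfect 5th + major 7th
Seventh chords stack in thirds, so the letter names are C-E-G-B
Root: C#
Major 3rd above C#: E#
Perfect 5th above C#: G#
Major 7th above C#: B#
The 7th = B#


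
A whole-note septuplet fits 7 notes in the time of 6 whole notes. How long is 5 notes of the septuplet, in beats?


Let's work it out.
Septuplet: 7 notes occupy the space of 6 whole notes
Space = 6 × 4 = 24 beats
Each septuplet note = 24 / 7 = 24/7 beats
5 notes = 5 × 24/7 = 120/7
= 120/7 beats


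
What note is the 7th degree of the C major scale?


Major scale pattern: W-W-H-W-W-W-H (2-2-1-2-2-2-1 semitones)
Starting from C:
  C + 2 semitones → D
  D + 2 semitones → E
  E + 1 semitone → F
  F + 2 semitones → G
  G + 2 semitones → A
  A + 2 semitones → B
  B + 1 semitone → C
Scale: C D E F G A B
Degree 7 = B


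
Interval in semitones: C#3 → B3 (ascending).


Absolute semitone position = octave×12 + chromatic position
C#3: 3×12 + 1 = 37
B3: 3×12 + 11 = 47
Difference = 47 - 37 = 10
= 10 semitones


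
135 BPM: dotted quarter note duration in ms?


Step by step:
One quarter-note beat = 60000 / BPM = 60000 / 135 ms
Dotted quarter note = 3/2 × quarter note
Duration = 3/2 × 60000 / 135 = 90000 / 135
= 666.7 ms


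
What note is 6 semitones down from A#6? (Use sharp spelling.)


Solution.
A#6: chromatic position 10 in octave 6 → absolute = 6×12 + 10 = 82
Transpose down 6: 82 - 6 = 76
76 = 6×12 + 4 → E in octave 6
Result = E6


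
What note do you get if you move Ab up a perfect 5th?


Step by step:
perfect 5th: 5 letter names, 7 semitones
Letter: A + 4 → E
Pitch: Ab + 7 semitones, spelled as an E → Eb
= Eb


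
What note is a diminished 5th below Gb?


A 5th spans 5 letter names, so from G we land on C
A diminished 5th = 6 semitones below Gb
Spell C at that pitch: C
= C


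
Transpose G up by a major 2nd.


Solution.
major 2nd: 2 letter names, 2 semitones
Letter: G + 1 → A
Pitch: G + 2 semitones, spelled as an A → A
= A


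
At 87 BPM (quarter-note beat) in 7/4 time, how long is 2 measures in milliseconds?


Working:
Quarter-note beat duration = 60000 / 87 ms
Beats per measure (7/4) = 7
One measure = 7 × 60000 / 87 = 420000 / 87 ms
2 measures = 2 × 420000 / 87 = 840000 / 87
= 9655.2 ms


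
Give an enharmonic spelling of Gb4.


Enharmonic notes sound the same pitch but are spelled with different letter names
Gb and F# name the same pitch class
= F#4


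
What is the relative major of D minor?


The relative major shares the key signature and is a minor 3rd above the minor tonic
A minor 3rd above D is F
→ relative major of D minor is F major
= F major


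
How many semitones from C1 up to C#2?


Reasoning:
Absolute semitone position = octave×12 + chromatic position
C1: 1×12 + 0 = 12
C#2: 2×12 + 1 = 25
Difference = 25 - 12 = 13
= 13 semitones


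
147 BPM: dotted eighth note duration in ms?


Working:
One quarter-note beat = 60000 / BPM = 60000 / 147 ms
Dotted eighth note = 3/4 × quarter note
Duration = 3/4 × 60000 / 147 = 45000 / 147
= 306.1 ms


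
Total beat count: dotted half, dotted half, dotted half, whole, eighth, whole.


Beat values:
  dotted half = 3 beats
  dotted half = 3 beats
  dotted half = 3 beats
  whole = 4 beats
  eighth = 0.5 beats
  whole = 4 beats
Sum = 3 + 3 + 3 + 4 + 0.5 + 4
= 17.5 beats


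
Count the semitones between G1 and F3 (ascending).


Solution.
Absolute semitone position = octave×12 + chromatic position
G1: 1×12 + 7 = 19
F3: 3×12 + 5 = 41
Difference = 41 - 19 = 22
= 22 semitones


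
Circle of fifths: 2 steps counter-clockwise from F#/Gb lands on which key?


Each counter-clockwise step moves down a perfect 5th (= up a perfect 4th)
From F#/Gb: F#/Gb → B → E
= E


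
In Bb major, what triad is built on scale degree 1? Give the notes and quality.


Let's work it out.
Bb major scale: Bb C D Eb F G A
Diatonic triad on degree 1 stacks scale notes 1, 3, 5: Bb D F
Bb→D = 4 semitones; Bb→F = 7 semitones → major triad
= Bb D F (major)


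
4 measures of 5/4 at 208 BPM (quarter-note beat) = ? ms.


Working:
Quarter-note beat duration = 60000 / 208 ms
Beats per measure (5/4) = 5
One measure = 5 × 60000 / 208 = 300000 / 208 ms
4 measures = 4 × 300000 / 208 = 1200000 / 208
= 5769.2 ms


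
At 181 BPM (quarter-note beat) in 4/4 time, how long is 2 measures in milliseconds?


Reasoning:
Quarter-note beat duration = 60000 / 181 ms
Beats per measure (4/4) = 4
One measure = 4 × 60000 / 181 = 240000 / 181 ms
2 measures = 2 × 240000 / 181 = 480000 / 181
= 2651.9 ms


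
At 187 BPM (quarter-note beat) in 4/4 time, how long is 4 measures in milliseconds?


Step by step:
Quarter-note beat duration = 60000 / 187 ms
Beats per measure (4/4) = 4
One measure = 4 × 60000 / 187 = 240000 / 187 ms
4 measures = 4 × 240000 / 187 = 960000 / 187
= 5133.7 ms


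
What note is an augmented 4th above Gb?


Working:
A 4th spans 4 letter names, so from G we land on C
An augmented 4th = 6 semitones above Gb
Spell C at that pitch: C
= C


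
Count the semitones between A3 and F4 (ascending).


Working:
Absolute semitone position = octave×12 + chromatic position
A3: 3×12 + 9 = 45
F4: 4×12 + 5 = 53
Difference = 53 - 45 = 8
= 8 semitones


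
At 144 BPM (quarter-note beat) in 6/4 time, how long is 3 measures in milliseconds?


Step by step:
Quarter-note beat duration = 60000 / 144 ms
Beats per measure (6/4) = 6
One measure = 6 × 60000 / 144 = 360000 / 144 ms
3 measures = 3 × 360000 / 144 = 1080000 / 144
= 7500.0 ms


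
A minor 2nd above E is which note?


A 2nd spans 2 letter names, so from E we land on F
A minor 2nd = 1 semitone above E
Spell F at that pitch: F
= F


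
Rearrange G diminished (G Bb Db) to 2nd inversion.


Let's work it out.
Root position: G Bb Db
2nd inversion: move root and 3rd up an octave
Bass note: Db
Notes (bottom to top) = Db G Bb


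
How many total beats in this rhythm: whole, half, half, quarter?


Beat values:
  whole = 4 beats
  half = 2 beats
  half = 2 beats
  quarter = 1 beat
Sum = 4 + 2 + 2 + 1
= 9 beats


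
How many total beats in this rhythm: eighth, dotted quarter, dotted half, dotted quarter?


Solution.
Beat values:
  eighth = 0.5 beats
  dotted quarter = 1.5 beats
  dotted half = 3 beats
  dotted quarter = 1.5 beats
Sum = 0.5 + 1.5 + 3 + 1.5
= 6.5 beats


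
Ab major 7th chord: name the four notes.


Let's work it out.
Major 7th chord = root + major 3rd + perfect 5th + major 7th
Seventh chords stack in thirds, so the letter names are A-C-E-G
Root: Ab
Major 3rd above Ab: C
Perfect 5th above Ab: Eb
Major 7th above Ab: G
Chord = Ab C Eb G


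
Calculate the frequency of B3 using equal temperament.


Reasoning:
f = 440 × 2^(n/12) where n = semitones from A4
B3: -10 semitones from A4
f = 440 × 2^(-10/12)
f = 246.94 Hz


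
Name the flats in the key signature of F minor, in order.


Step by step:
Flat minor keys: A(0), D(1), G(2), C(3), F(4), Bb(5), Eb(6), Ab(7)
F minor has 4 flats
Order of flats: Bb Eb Ab Db Gb Cb Fb → first 4: Bb, Eb, Ab, Db
= Bb, Eb, Ab, Db


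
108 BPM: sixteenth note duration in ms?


Working:
One quarter-note beat = 60000 / BPM = 60000 / 108 ms
Sixteenth note = 1/4 × quarter note
Duration = 1/4 × 60000 / 108 = 15000 / 108
= 138.9 ms


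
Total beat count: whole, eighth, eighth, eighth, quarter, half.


Beat values:
  whole = 4 beats
  eighth = 0.5 beats
  eighth = 0.5 beats
  eighth = 0.5 beats
  quarter = 1 beat
  half = 2 beats
Sum = 4 + 0.5 + 0.5 + 0.5 + 1 + 2
= 8.5 beats


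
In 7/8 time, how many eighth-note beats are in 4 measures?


Solution.
Time signature 7/8: the bottom number 8 means the eighth note gets one count
The top number 7 means 7 eighth-note beats per measure
Total = 7 × 4 measures
= 28 eighth-note beats


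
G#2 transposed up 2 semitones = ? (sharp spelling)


Working:
G#2: chromatic position 8 in octave 2 → absolute = 2×12 + 8 = 32
Transpose up 2: 32 + 2 = 34
34 = 2×12 + 10 → A# in octave 2
Result = A#2


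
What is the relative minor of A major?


The relative minor shares the major's key signature and starts on its 6th degree
6th degree = a major 6th above the tonic; a major 6th above A is F#
→ relative minor of A major is F# minor
= F# minor


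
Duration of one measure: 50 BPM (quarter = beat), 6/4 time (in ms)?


Working:
Quarter-note beat duration = 60000 / 50 ms
Beats per measure (6/4) = 6
One measure = 6 × 60000 / 50 = 360000 / 50 ms
= 7200.0 ms


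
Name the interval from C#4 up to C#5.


Let's work it out.
Letter names: C → C spans 8 letter names → an octave
Semitones: C#4 → C#5 = 12 half-steps
An octave of 12 semitones is a perfect octave
= perfect octave


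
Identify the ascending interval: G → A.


Letter names: G → A spans 2 letter names → a 2nd
Semitones: G → A = 2 half-steps
A 2nd of 2 semitones is a major 2nd
= major 2nd


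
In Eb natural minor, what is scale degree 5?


Natural minor scale pattern: W-H-W-W-H-W-W (2-1-2-2-1-2-2 semitones)
Starting from Eb:
  Eb + 2 semitones → F
  F + 1 semitone → Gb
  Gb + 2 semitones → Ab
  Ab + 2 semitones → Bb
  Bb + 1 semitone → Cb
  Cb + 2 semitones → Db
  Db + 2 semitones → Eb
Scale: Eb F Gb Ab Bb Cb Db
Degree 5 = Bb


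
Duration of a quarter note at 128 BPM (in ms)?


One quarter-note beat = 60000 / BPM = 60000 / 128 ms
Duration = 60000 / 128
= 468.8 ms


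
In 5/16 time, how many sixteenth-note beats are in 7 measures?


Working:
Time signature 5/16: the bottom number 16 means the sixteenth note gets one count
The top number 5 means 5 sixteenth-note beats per measure
Total = 5 × 7 measures
= 35 sixteenth-note beats


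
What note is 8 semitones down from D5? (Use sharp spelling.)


D5: chromatic position 2 in octave 5 → absolute = 5×12 + 2 = 62
Transpose down 8: 62 - 8 = 54
54 = 4×12 + 6 → F# in octave 4
Result = F#4


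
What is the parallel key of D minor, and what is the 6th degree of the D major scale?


Working:
Parallel keys share the same tonic but differ in mode
D minor → parallel is D major
D major scale: D E F# G A B C#
= D major; 6th degree = B


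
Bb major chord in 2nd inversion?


Solution.
Root position: Bb D F
2nd inversion: move root and 3rd up an octave
Bass note: F
Notes (bottom to top) = F Bb D


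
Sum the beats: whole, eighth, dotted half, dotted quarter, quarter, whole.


Step by step:
Beat values:
  whole = 4 beats
  eighth = 0.5 beats
  dotted half = 3 beats
  dotted quarter = 1.5 beats
  quarter = 1 beat
  whole = 4 beats
Sum = 4 + 0.5 + 3 + 1.5 + 1 + 4
= 14 beats


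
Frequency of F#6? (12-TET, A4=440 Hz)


Solution.
f = 440 × 2^(n/12) where n = semitones from A4
F#6: 21 semitones from A4
f = 440 × 2^(21/12)
f = 1479.98 Hz


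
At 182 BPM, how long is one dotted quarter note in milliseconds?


One quarter-note beat = 60000 / BPM = 60000 / 182 ms
Dotted quarter note = 3/2 × quarter note
Duration = 3/2 × 60000 / 182 = 90000 / 182
= 494.5 ms


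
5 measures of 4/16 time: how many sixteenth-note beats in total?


Step by step:
Time signature 4/16: the bottom number 16 means the sixteenth note gets one count
The top number 4 means 4 sixteenth-note beats per measure
Total = 4 × 5 measures
= 20 sixteenth-note beats


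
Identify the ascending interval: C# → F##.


Step by step:
Letter names: C → F spans 4 letter names → a 4th
Semitones: C# → F## = 6 half-steps
A 4th of 6 semitones is an augmented 4th
= augmented 4th


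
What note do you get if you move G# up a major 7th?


Working:
major 7th: 7 letter names, 11 semitones
Letter: G + 6 → F
Pitch: G# + 11 semitones, spelled as an F → F##
= F##


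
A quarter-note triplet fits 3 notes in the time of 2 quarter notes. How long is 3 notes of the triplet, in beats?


Solution.
Triplet: 3 notes occupy the space of 2 quarter notes
Space = 2 × 1 = 2 beats
Each triplet note = 2 / 3 = 2/3 beats
3 notes = 3 × 2/3 = 2
= 2 beats


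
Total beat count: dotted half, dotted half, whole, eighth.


Let's work it out.
Beat values:
  dotted half = 3 beats
  dotted half = 3 beats
  whole = 4 beats
  eighth = 0.5 beats
Sum = 3 + 3 + 4 + 0.5
= 10.5 beats


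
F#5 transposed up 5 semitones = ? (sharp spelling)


Let's work it out.
F#5: chromatic position 6 in octave 5 → absolute = 5×12 + 6 = 66
Transpose up 5: 66 + 5 = 71
71 = 5×12 + 11 → B in octave 5
Result = B5


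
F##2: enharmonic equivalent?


Solution.
Enharmonic notes sound the same pitch but are spelled with different letter names
F## and G name the same pitch class
= G2


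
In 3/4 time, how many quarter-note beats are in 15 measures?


Solution.
Time signature 3/4: the bottom number 4 means the quarter note gets one count
The top number 3 means 3 quarter-note beats per measure
Total = 3 × 15 measures
= 45 quarter-note beats


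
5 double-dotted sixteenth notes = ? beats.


Reasoning:
Base sixteenth note = 1/4 beats
Dot 1 adds half the previous value: +1/8
Dot 2 adds half the previous value: +1/16
One double-dotted sixteenth = 1/4 + 1/8 + 1/16 = 7/16
5 of them = 5 × 7/16 = 35/16
= 35/16 beats


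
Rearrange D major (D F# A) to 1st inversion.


Root position: D F# A
1st inversion: move root up an octave
Bass note: F#
Notes (bottom to top) = F# A D


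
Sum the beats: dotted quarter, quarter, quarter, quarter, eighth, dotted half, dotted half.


Solution.
Beat values:
  dotted quarter = 1.5 beats
  quarter = 1 beat
  quarter = 1 beat
  quarter = 1 beat
  eighth = 0.5 beats
  dotted half = 3 beats
  dotted half = 3 beats
Sum = 1.5 + 1 + 1 + 1 + 0.5 + 3 + 3
= 11 beats


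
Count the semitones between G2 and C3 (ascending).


Absolute semitone position = octave×12 + chromatic position
G2: 2×12 + 7 = 31
C3: 3×12 + 0 = 36
Difference = 36 - 31 = 5
= 5 semitones


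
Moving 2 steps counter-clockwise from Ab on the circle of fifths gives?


Each counter-clockwise step moves down a perfect 5th (= up a perfect 4th)
From Ab: Ab → Db → F#/Gb
= F#/Gb


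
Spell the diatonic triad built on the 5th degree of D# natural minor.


D# natural minor scale: D# E# F# G# A# B C#
Diatonic triad on degree 5 stacks scale notes 5, 7, 2: A# C# E#
A#→C# = 3 semitones; A#→E# = 7 semitones → minor triad
= A# C# E# (minor)


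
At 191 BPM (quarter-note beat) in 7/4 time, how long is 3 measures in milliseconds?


Quarter-note beat duration = 60000 / 191 ms
Beats per measure (7/4) = 7
One measure = 7 × 60000 / 191 = 420000 / 191 ms
3 measures = 3 × 420000 / 191 = 1260000 / 191
= 6596.9 ms


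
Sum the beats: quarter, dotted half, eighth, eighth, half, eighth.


Step by step:
Beat values:
  quarter = 1 beat
  dotted half = 3 beats
  eighth = 0.5 beats
  eighth = 0.5 beats
  half = 2 beats
  eighth = 0.5 beats
Sum = 1 + 3 + 0.5 + 0.5 + 2 + 0.5
= 7.5 beats


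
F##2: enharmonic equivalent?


Enharmonic notes sound the same pitch but are spelled with different letter names
F## and G name the same pitch class
= G2


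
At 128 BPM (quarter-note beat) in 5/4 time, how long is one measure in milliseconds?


Working:
Quarter-note beat duration = 60000 / 128 ms
Beats per measure (5/4) = 5
One measure = 5 × 60000 / 128 = 300000 / 128 ms
= 2343.8 ms


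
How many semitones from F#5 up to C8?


Let's work it out.
Absolute semitone position = octave×12 + chromatic position
F#5: 5×12 + 6 = 66
C8: 8×12 + 0 = 96
Difference = 96 - 66 = 30
= 30 semitones


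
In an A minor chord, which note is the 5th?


Working:
Minor triad = root + minor 3rd (3 semitones) + perfect 5th (7 semitones)
A triad on A stacks thirds, so the chord tones use letter names A-C-E
Root: A
Minor 3rd above A: C
Perfect 5th above A: E
The 5th = E


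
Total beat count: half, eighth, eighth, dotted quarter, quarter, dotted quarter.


Let's work it out.
Beat values:
  half = 2 beats
  eighth = 0.5 beats
  eighth = 0.5 beats
  dotted quarter = 1.5 beats
  quarter = 1 beat
  dotted quarter = 1.5 beats
Sum = 2 + 0.5 + 0.5 + 1.5 + 1 + 1.5
= 7 beats


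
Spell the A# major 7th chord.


Major 7th chord = root + major 3rd + perfect 5th + major 7th
Seventh chords stack in thirds, so the letter names are A-C-E-G
Root: A#
Major 3rd above A#: C##
Perfect 5th above A#: E#
Major 7th above A#: G##
Chord = A# C## E# G##


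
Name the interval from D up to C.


Letter names: D → C spans 7 letter names → a 7th
Semitones: D → C = 10 half-steps
A 7th of 10 semitones is a minor 7th
= minor 7th


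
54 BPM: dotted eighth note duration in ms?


Reasoning:
One quarter-note beat = 60000 / BPM = 60000 / 54 ms
Dotted eighth note = 3/4 × quarter note
Duration = 3/4 × 60000 / 54 = 45000 / 54
= 833.3 ms


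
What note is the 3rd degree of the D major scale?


Solution.
Major scale pattern: W-W-H-W-W-W-H (2-2-1-2-2-2-1 semitones)
Starting from D:
  D + 2 semitones → E
  E + 2 semitones → F#
  F# + 1 semitone → G
  G + 2 semitones → A
  A + 2 semitones → B
  B + 2 semitones → C#
  C# + 1 semitone → D
Scale: D E F# G A B C#
Degree 3 = F#


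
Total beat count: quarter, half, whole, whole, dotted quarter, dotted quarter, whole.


Solution.
Beat values:
  quarter = 1 beat
  half = 2 beats
  whole = 4 beats
  whole = 4 beats
  dotted quarter = 1.5 beats
  dotted quarter = 1.5 beats
  whole = 4 beats
Sum = 1 + 2 + 4 + 4 + 1.5 + 1.5 + 4
= 18 beats


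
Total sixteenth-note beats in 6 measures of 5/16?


Working:
Time signature 5/16: the bottom number 16 means the sixteenth note gets one count
The top number 5 means 5 sixteenth-note beats per measure
Total = 5 × 6 measures
= 30 sixteenth-note beats


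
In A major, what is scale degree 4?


Step by step:
Major scale pattern: W-W-H-W-W-W-H (2-2-1-2-2-2-1 semitones)
Starting from A:
  A + 2 semitones → B
  B + 2 semitones → C#
  C# + 1 semitone → D
  D + 2 semitones → E
  E + 2 semitones → F#
  F# + 2 semitones → G#
  G# + 1 semitone → A
Scale: A B C# D E F# G#
Degree 4 = D


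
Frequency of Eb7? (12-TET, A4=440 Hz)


Solution.
f = 440 × 2^(n/12) where n = semitones from A4
Eb7: 30 semitones from A4
f = 440 × 2^(30/12)
f = 2489.02 Hz


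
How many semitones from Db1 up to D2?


Step by step:
Absolute semitone position = octave×12 + chromatic position
Db1: 1×12 + 1 = 13
D2: 2×12 + 2 = 26
Difference = 26 - 13 = 13
= 13 semitones


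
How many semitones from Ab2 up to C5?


Let's work it out.
Absolute semitone position = octave×12 + chromatic position
Ab2: 2×12 + 8 = 32
C5: 5×12 + 0 = 60
Difference = 60 - 32 = 28
= 28 semitones


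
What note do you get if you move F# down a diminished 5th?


Solution.
diminished 5th: 5 letter names, 6 semitones
Letter: F - 4 → B
Pitch: F# - 6 semitones, spelled as a B → B#
= B#


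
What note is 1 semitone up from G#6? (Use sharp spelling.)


G#6: chromatic position 8 in octave 6 → absolute = 6×12 + 8 = 80
Transpose up 1: 80 + 1 = 81
81 = 6×12 + 9 → A in octave 6
Result = A6


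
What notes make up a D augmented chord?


Let's work it out.
Augmented triad = root + major 3rd (4 semitones) + augmented 5th (8 semitones)
A triad on D stacks thirds, so the chord tones use letter names D-F-A
Root: D
Major 3rd above D: F#
Augmented 5th above D: A#
Chord = D F# A#


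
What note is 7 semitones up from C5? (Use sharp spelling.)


Reasoning:
C5: chromatic position 0 in octave 5 → absolute = 5×12 + 0 = 60
Transpose up 7: 60 + 7 = 67
67 = 5×12 + 7 → G in octave 5
Result = G5


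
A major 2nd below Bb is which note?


Let's work it out.
A 2nd spans 2 letter names, so from B we land on A
A major 2nd = 2 semitones below Bb
Spell A at that pitch: Ab
= Ab


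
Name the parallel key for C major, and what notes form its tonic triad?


Let's work it out.
Parallel keys share the same tonic but differ in mode
C major → parallel is C minor
Tonic triad of C minor = C Eb G
= C minor; triad = C Eb G


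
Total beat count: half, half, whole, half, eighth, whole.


Reasoning:
Beat values:
  half = 2 beats
  half = 2 beats
  whole = 4 beats
  half = 2 beats
  eighth = 0.5 beats
  whole = 4 beats
Sum = 2 + 2 + 4 + 2 + 0.5 + 4
= 14.5 beats


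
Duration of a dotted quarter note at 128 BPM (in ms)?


One quarter-note beat = 60000 / BPM = 60000 / 128 ms
Dotted quarter note = 3/2 × quarter note
Duration = 3/2 × 60000 / 128 = 90000 / 128
= 703.1 ms


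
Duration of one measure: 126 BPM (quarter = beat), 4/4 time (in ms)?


Let's work it out.
Quarter-note beat duration = 60000 / 126 ms
Beats per measure (4/4) = 4
One measure = 4 × 60000 / 126 = 240000 / 126 ms
= 1904.8 ms


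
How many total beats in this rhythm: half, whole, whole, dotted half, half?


Step by step:
Beat values:
  half = 2 beats
  whole = 4 beats
  whole = 4 beats
  dotted half = 3 beats
  half = 2 beats
Sum = 2 + 4 + 4 + 3 + 2
= 15 beats


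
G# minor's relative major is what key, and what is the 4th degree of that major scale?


The relative major shares the key signature and is a minor 3rd above the minor tonic
A minor 3rd above G# is B
→ relative major of G# minor is B major
B major scale: B C# D# E F# G# A#
= B major; 4th degree = E


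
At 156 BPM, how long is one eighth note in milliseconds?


Solution.
One quarter-note beat = 60000 / BPM = 60000 / 156 ms
Eighth note = 1/2 × quarter note
Duration = 1/2 × 60000 / 156 = 30000 / 156
= 192.3 ms


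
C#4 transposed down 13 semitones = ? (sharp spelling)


Let's work it out.
C#4: chromatic position 1 in octave 4 → absolute = 4×12 + 1 = 49
Transpose down 13: 49 - 13 = 36
36 = 3×12 + 0 → C in octave 3
Result = C3


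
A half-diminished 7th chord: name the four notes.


Half-diminished 7th chord = root + minor 3rd + diminished 5th + minor 7th
Seventh chords stack in thirds, so the letter names are A-C-E-G
Root: A
Minor 3rd above A: C
Diminished 5th above A: Eb
Minor 7th above A: G
Chord = A C Eb G


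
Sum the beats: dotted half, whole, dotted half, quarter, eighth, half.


Reasoning:
Beat values:
  dotted half = 3 beats
  whole = 4 beats
  dotted half = 3 beats
  quarter = 1 beat
  eighth = 0.5 beats
  half = 2 beats
Sum = 3 + 4 + 3 + 1 + 0.5 + 2
= 13.5 beats


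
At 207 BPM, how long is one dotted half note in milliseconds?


Working:
One quarter-note beat = 60000 / BPM = 60000 / 207 ms
Dotted half note = 3 × quarter note
Duration = 3 × 60000 / 207 = 180000 / 207
= 869.6 ms


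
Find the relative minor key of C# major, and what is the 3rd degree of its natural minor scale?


Let's work it out.
The relative minor shares the major's key signature and starts on its 6th degree
6th degree = a major 6th above the tonic; a major 6th above C# is A#
→ relative minor of C# major is A# minor
A# natural minor scale: A# B# C# D# E# F# G#
= A# minor; 3rd degree = C#


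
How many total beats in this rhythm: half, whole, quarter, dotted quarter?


Solution.
Beat values:
  half = 2 beats
  whole = 4 beats
  quarter = 1 beat
  dotted quarter = 1.5 beats
Sum = 2 + 4 + 1 + 1.5
= 8.5 beats


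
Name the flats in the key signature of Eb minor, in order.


Flat minor keys: A(0), D(1), G(2), C(3), F(4), Bb(5), Eb(6), Ab(7)
Eb minor has 6 flats
Order of flats: Bb Eb Ab Db Gb Cb Fb → first 6: Bb, Eb, Ab, Db, Gb, Cb
= Bb, Eb, Ab, Db, Gb, Cb


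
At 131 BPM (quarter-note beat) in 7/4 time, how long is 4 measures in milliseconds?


Quarter-note beat duration = 60000 / 131 ms
Beats per measure (7/4) = 7
One measure = 7 × 60000 / 131 = 420000 / 131 ms
4 measures = 4 × 420000 / 131 = 1680000 / 131
= 12824.4 ms


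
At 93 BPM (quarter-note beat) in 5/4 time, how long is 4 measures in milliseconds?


Quarter-note beat duration = 60000 / 93 ms
Beats per measure (5/4) = 5
One measure = 5 × 60000 / 93 = 300000 / 93 ms
4 measures = 4 × 300000 / 93 = 1200000 / 93
= 12903.2 ms


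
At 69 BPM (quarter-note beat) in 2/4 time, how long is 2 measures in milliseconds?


Reasoning:
Quarter-note beat duration = 60000 / 69 ms
Beats per measure (2/4) = 2
One measure = 2 × 60000 / 69 = 120000 / 69 ms
2 measures = 2 × 120000 / 69 = 240000 / 69
= 3478.3 ms


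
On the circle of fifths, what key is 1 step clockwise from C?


Working:
Each clockwise step on the circle of fifths moves up a perfect 5th
From C: C → G
= G


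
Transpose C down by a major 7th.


Let's work it out.
major 7th: 7 letter names, 11 semitones
Letter: C - 6 → D
Pitch: C - 11 semitones, spelled as a D → Db
= Db


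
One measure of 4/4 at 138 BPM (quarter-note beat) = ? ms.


Step by step:
Quarter-note beat duration = 60000 / 138 ms
Beats per measure (4/4) = 4
One measure = 4 × 60000 / 138 = 240000 / 138 ms
= 1739.1 ms


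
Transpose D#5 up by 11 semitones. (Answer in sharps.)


Step by step:
D#5: chromatic position 3 in octave 5 → absolute = 5×12 + 3 = 63
Transpose up 11: 63 + 11 = 74
74 = 6×12 + 2 → D in octave 6
Result = D6


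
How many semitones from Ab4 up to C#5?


Step by step:
Absolute semitone position = octave×12 + chromatic position
Ab4: 4×12 + 8 = 56
C#5: 5×12 + 1 = 61
Difference = 61 - 56 = 5
= 5 semitones


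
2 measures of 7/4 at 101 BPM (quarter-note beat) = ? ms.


Reasoning:
Quarter-note beat duration = 60000 / 101 ms
Beats per measure (7/4) = 7
One measure = 7 × 60000 / 101 = 420000 / 101 ms
2 measures = 2 × 420000 / 101 = 840000 / 101
= 8316.8 ms


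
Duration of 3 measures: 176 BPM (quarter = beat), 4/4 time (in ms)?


Solution.
Quarter-note beat duration = 60000 / 176 ms
Beats per measure (4/4) = 4
One measure = 4 × 60000 / 176 = 240000 / 176 ms
3 measures = 3 × 240000 / 176 = 720000 / 176
= 4090.9 ms


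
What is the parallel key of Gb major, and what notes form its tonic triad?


Reasoning:
Parallel keys share the same tonic but differ in mode
Gb major → parallel is Gb minor
Tonic triad of Gb minor = Gb Bbb Db
= Gb minor; triad = Gb Bbb Db


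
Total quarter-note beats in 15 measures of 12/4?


Time signature 12/4: the bottom number 4 means the quarter note gets one count
The top number 12 means 12 quarter-note beats per measure
Total = 12 × 15 measures
= 180 quarter-note beats


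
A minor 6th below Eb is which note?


Let's work it out.
A 6th spans 6 letter names, so from E we land on G
A minor 6th = 8 semitones below Eb
Spell G at that pitch: G
= G


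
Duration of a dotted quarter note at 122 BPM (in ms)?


Reasoning:
One quarter-note beat = 60000 / BPM = 60000 / 122 ms
Dotted quarter note = 3/2 × quarter note
Duration = 3/2 × 60000 / 122 = 90000 / 122
= 737.7 ms


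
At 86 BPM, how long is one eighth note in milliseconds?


Working:
One quarter-note beat = 60000 / BPM = 60000 / 86 ms
Eighth note = 1/2 × quarter note
Duration = 1/2 × 60000 / 86 = 30000 / 86
= 348.8 ms


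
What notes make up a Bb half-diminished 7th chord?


Let's work it out.
Half-diminished 7th chord = root + minor 3rd + diminished 5th + minor 7th
Seventh chords stack in thirds, so the letter names are B-D-F-A
Root: Bb
Minor 3rd above Bb: Db
Diminished 5th above Bb: Fb
Minor 7th above Bb: Ab
Chord = Bb Db Fb Ab


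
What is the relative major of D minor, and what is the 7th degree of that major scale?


Let's work it out.
The relative major shares the key signature and is a minor 3rd above the minor tonic
A minor 3rd above D is F
→ relative major of D minor is F major
F major scale: F G A Bb C D E
= F major; 7th degree = E


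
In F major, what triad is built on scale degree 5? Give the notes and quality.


Reasoning:
F major scale: F G A Bb C D E
Diatonic triad on degree 5 stacks scale notes 5, 7, 2: C E G
C→E = 4 semitones; C→G = 7 semitones → major triad
= C E G (major)


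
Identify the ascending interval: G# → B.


Step by step:
Letter names: G → B spans 3 letter names → a 3rd
Semitones: G# → B = 3 half-steps
A 3rd of 3 semitones is a minor 3rd
= minor 3rd


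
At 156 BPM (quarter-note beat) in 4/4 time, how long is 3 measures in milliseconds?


Reasoning:
Quarter-note beat duration = 60000 / 156 ms
Beats per measure (4/4) = 4
One measure = 4 × 60000 / 156 = 240000 / 156 ms
3 measures = 3 × 240000 / 156 = 720000 / 156
= 4615.4 ms


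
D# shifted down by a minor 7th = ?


Let's work it out.
minor 7th: 7 letter names, 10 semitones
Letter: D - 6 → E
Pitch: D# - 10 semitones, spelled as an E → E#
= E#


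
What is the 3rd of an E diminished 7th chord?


Step by step:
Diminished 7th chord = root + minor 3rd + diminished 5th + diminished 7th
Seventh chords stack in thirds, so the letter names are E-G-B-D
Root: E
Minor 3rd above E: G
Diminished 5th above E: Bb
Diminished 7th above E: Db
The 3rd = G


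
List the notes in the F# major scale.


Reasoning:
Major scale pattern: W-W-H-W-W-W-H (2-2-1-2-2-2-1 semitones)
Starting from F#:
  F# + 2 semitones → G#
  G# + 2 semitones → A#
  A# + 1 semitone → B
  B + 2 semitones → C#
  C# + 2 semitones → D#
  D# + 2 semitones → E#
  E# + 1 semitone → F#
Scale = F# G# A# B C# D# E#


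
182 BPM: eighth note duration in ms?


One quarter-note beat = 60000 / BPM = 60000 / 182 ms
Eighth note = 1/2 × quarter note
Duration = 1/2 × 60000 / 182 = 30000 / 182
= 164.8 ms


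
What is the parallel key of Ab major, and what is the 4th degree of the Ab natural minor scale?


Step by step:
Parallel keys share the same tonic but differ in mode
Ab major → parallel is Ab minor
Ab natural minor scale: Ab Bb Cb Db Eb Fb Gb
= Ab minor; 4th degree = Db


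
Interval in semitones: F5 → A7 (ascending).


Absolute semitone position = octave×12 + chromatic position
F5: 5×12 + 5 = 65
A7: 7×12 + 9 = 93
Difference = 93 - 65 = 28
= 28 semitones


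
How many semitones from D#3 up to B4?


Reasoning:
Absolute semitone position = octave×12 + chromatic position
D#3: 3×12 + 3 = 39
B4: 4×12 + 11 = 59
Difference = 59 - 39 = 20
= 20 semitones


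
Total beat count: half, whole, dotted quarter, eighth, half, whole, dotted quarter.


Beat values:
  half = 2 beats
  whole = 4 beats
  dotted quarter = 1.5 beats
  eighth = 0.5 beats
  half = 2 beats
  whole = 4 beats
  dotted quarter = 1.5 beats
Sum = 2 + 4 + 1.5 + 0.5 + 2 + 4 + 1.5
= 15.5 beats


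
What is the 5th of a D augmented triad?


Augmented triad = root + major 3rd (4 semitones) + augmented 5th (8 semitones)
A triad on D stacks thirds, so the chord tones use letter names D-F-A
Root: D
Major 3rd above D: F#
Augmented 5th above D: A#
The 5th = A#


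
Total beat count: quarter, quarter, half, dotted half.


Working:
Beat values:
  quarter = 1 beat
  quarter = 1 beat
  half = 2 beats
  dotted half = 3 beats
Sum = 1 + 1 + 2 + 3
= 7 beats


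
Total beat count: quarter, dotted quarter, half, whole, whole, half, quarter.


Beat values:
  quarter = 1 beat
  dotted quarter = 1.5 beats
  half = 2 beats
  whole = 4 beats
  whole = 4 beats
  half = 2 beats
  quarter = 1 beat
Sum = 1 + 1.5 + 2 + 4 + 4 + 2 + 1
= 15.5 beats


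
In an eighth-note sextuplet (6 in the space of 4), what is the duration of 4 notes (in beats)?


Solution.
Sextuplet: 6 notes occupy the space of 4 eighth notes
Space = 4 × 1/2 = 2 beats
Each sextuplet note = 2 / 6 = 1/3 beats
4 notes = 4 × 1/3 = 4/3
= 4/3 beats


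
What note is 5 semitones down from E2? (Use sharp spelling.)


Let's work it out.
E2: chromatic position 4 in octave 2 → absolute = 2×12 + 4 = 28
Transpose down 5: 28 - 5 = 23
23 = 1×12 + 11 → B in octave 1
Result = B1


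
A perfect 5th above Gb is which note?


A 5th spans 5 letter names, so from G we land on D
A perfect 5th = 7 semitones above Gb
Spell D at that pitch: Db
= Db


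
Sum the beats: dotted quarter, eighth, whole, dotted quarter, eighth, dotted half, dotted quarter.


Working:
Beat values:
  dotted quarter = 1.5 beats
  eighth = 0.5 beats
  whole = 4 beats
  dotted quarter = 1.5 beats
  eighth = 0.5 beats
  dotted half = 3 beats
  dotted quarter = 1.5 beats
Sum = 1.5 + 0.5 + 4 + 1.5 + 0.5 + 3 + 1.5
= 12.5 beats


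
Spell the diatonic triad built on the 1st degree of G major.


G major scale: G A B C D E F#
Diatonic triad on degree 1 stacks scale notes 1, 3, 5: G B D
G→B = 4 semitones; G→D = 7 semitones → major triad
= G B D (major)


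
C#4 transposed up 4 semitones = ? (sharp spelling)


Step by step:
C#4: chromatic position 1 in octave 4 → absolute = 4×12 + 1 = 49
Transpose up 4: 49 + 4 = 53
53 = 4×12 + 5 → F in octave 4
Result = F4


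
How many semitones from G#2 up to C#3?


Absolute semitone position = octave×12 + chromatic position
G#2: 2×12 + 8 = 32
C#3: 3×12 + 1 = 37
Difference = 37 - 32 = 5
= 5 semitones


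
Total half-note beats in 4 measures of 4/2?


Time signature 4/2: the bottom number 2 means the half note gets one count
The top number 4 means 4 half-note beats per measure
Total = 4 × 4 measures
= 16 half-note beats


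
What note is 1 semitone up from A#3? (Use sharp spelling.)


A#3: chromatic position 10 in octave 3 → absolute = 3×12 + 10 = 46
Transpose up 1: 46 + 1 = 47
47 = 3×12 + 11 → B in octave 3
Result = B3


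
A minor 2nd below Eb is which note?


Reasoning:
A 2nd spans 2 letter names, so from E we land on D
A minor 2nd = 1 semitone below Eb
Spell D at that pitch: D
= D


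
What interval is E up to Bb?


Letter names: E → B spans 5 letter names → a 5th
Semitones: E → Bb = 6 half-steps
A 5th of 6 semitones is a diminished 5th
= diminished 5th


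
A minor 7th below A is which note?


Working:
A 7th spans 7 letter names, so from A we land on B
A minor 7th = 10 semitones below A
Spell B at that pitch: B
= B


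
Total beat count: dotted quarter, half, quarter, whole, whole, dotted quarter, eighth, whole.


Beat values:
  dotted quarter = 1.5 beats
  half = 2 beats
  quarter = 1 beat
  whole = 4 beats
  whole = 4 beats
  dotted quarter = 1.5 beats
  eighth = 0.5 beats
  whole = 4 beats
Sum = 1.5 + 2 + 1 + 4 + 4 + 1.5 + 0.5 + 4
= 18.5 beats


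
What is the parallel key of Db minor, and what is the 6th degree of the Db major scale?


Solution.
Parallel keys share the same tonic but differ in mode
Db minor → parallel is Db major
Db major scale: Db Eb F Gb Ab Bb C
= Db major; 6th degree = Bb


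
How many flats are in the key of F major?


Flat major keys: C(0), F(1), Bb(2), Eb(3), Ab(4), Db(5), Gb(6), Cb(7)
F major has 1 flat
Order of flats: Bb Eb Ab Db Gb Cb Fb → first 1: Bb
= 1 flat


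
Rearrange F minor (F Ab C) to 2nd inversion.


Root position: F Ab C
2nd inversion: move root and 3rd up an octave
Bass note: C
Notes (bottom to top) = C F Ab


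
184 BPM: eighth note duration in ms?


Solution.
One quarter-note beat = 60000 / BPM = 60000 / 184 ms
Eighth note = 1/2 × quarter note
Duration = 1/2 × 60000 / 184 = 30000 / 184
= 163.0 ms


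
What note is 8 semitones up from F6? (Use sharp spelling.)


F6: chromatic position 5 in octave 6 → absolute = 6×12 + 5 = 77
Transpose up 8: 77 + 8 = 85
85 = 7×12 + 1 → C# in octave 7
Result = C#7


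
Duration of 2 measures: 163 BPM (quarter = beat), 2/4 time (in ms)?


Let's work it out.
Quarter-note beat duration = 60000 / 163 ms
Beats per measure (2/4) = 2
One measure = 2 × 60000 / 163 = 120000 / 163 ms
2 measures = 2 × 120000 / 163 = 240000 / 163
= 1472.4 ms


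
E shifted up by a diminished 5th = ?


diminished 5th: 5 letter names, 6 semitones
Letter: E + 4 → B
Pitch: E + 6 semitones, spelled as a B → Bb
= Bb


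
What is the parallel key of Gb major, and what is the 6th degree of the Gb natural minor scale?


Solution.
Parallel keys share the same tonic but differ in mode
Gb major → parallel is Gb minor
Gb natural minor scale: Gb Ab Bbb Cb Db Ebb Fb
= Gb minor; 6th degree = Ebb


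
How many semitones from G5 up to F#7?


Step by step:
Absolute semitone position = octave×12 + chromatic position
G5: 5×12 + 7 = 67
F#7: 7×12 + 6 = 90
Difference = 90 - 67 = 23
= 23 semitones


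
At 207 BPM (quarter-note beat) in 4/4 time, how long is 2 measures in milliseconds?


Reasoning:
Quarter-note beat duration = 60000 / 207 ms
Beats per measure (4/4) = 4
One measure = 4 × 60000 / 207 = 240000 / 207 ms
2 measures = 2 × 240000 / 207 = 480000 / 207
= 2318.8 ms


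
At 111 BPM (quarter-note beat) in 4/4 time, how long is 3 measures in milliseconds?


Let's work it out.
Quarter-note beat duration = 60000 / 111 ms
Beats per measure (4/4) = 4
One measure = 4 × 60000 / 111 = 240000 / 111 ms
3 measures = 3 × 240000 / 111 = 720000 / 111
= 6486.5 ms


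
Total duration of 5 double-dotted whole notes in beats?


Base whole note = 4 beats
Dot 1 adds half the previous value: +2
Dot 2 adds half the previous value: +1
One double-dotted whole = 4 + 2 + 1 = 7
5 of them = 5 × 7 = 35
= 35 beats


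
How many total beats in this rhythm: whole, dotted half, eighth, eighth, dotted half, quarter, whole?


Let's work it out.
Beat values:
  whole = 4 beats
  dotted half = 3 beats
  eighth = 0.5 beats
  eighth = 0.5 beats
  dotted half = 3 beats
  quarter = 1 beat
  whole = 4 beats
Sum = 4 + 3 + 0.5 + 0.5 + 3 + 1 + 4
= 16 beats


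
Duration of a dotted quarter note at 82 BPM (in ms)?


One quarter-note beat = 60000 / BPM = 60000 / 82 ms
Dotted quarter note = 3/2 × quarter note
Duration = 3/2 × 60000 / 82 = 90000 / 82
= 1097.6 ms


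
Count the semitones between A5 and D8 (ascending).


Absolute semitone position = octave×12 + chromatic position
A5: 5×12 + 9 = 69
D8: 8×12 + 2 = 98
Difference = 98 - 69 = 29
= 29 semitones


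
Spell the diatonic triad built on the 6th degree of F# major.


Working:
F# major scale: F# G# A# B C# D# E#
Diatonic triad on degree 6 stacks scale notes 6, 1, 3: D# F# A#
D#→F# = 3 semitones; D#→A# = 7 semitones → minor triad
= D# F# A# (minor)


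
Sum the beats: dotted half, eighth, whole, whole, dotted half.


Step by step:
Beat values:
  dotted half = 3 beats
  eighth = 0.5 beats
  whole = 4 beats
  whole = 4 beats
  dotted half = 3 beats
Sum = 3 + 0.5 + 4 + 4 + 3
= 14.5 beats


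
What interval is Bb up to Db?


Letter names: B → D spans 3 letter names → a 3rd
Semitones: Bb → Db = 3 half-steps
A 3rd of 3 semitones is a minor 3rd
= minor 3rd


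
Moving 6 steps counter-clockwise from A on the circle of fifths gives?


Solution.
Each counter-clockwise step moves down a perfect 5th (= up a perfect 4th)
From A: A → D → G → C → F → Bb → Eb
= Eb


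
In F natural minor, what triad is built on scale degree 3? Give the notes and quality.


F natural minor scale: F G Ab Bb C Db Eb
Diatonic triad on degree 3 stacks scale notes 3, 5, 7: Ab C Eb
Ab→C = 4 semitones; Ab→Eb = 7 semitones → major triad
= Ab C Eb (major)
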